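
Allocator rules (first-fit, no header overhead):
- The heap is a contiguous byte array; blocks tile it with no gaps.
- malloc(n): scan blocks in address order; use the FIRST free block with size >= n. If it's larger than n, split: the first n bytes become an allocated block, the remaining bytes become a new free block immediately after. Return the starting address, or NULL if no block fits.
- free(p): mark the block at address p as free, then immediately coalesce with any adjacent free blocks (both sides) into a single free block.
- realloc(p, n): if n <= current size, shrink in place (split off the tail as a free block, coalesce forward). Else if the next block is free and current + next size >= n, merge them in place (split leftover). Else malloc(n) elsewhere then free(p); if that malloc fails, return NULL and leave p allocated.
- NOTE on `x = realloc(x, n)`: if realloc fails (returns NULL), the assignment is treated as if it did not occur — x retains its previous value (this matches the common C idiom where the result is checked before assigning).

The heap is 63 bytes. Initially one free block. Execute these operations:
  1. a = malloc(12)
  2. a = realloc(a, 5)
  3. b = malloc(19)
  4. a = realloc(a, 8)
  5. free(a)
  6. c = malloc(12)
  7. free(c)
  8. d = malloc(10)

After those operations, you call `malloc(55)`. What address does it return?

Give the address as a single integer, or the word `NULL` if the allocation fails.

Answer: NULL

Derivation:
Op 1: a = malloc(12) -> a = 0; heap: [0-11 ALLOC][12-62 FREE]
Op 2: a = realloc(a, 5) -> a = 0; heap: [0-4 ALLOC][5-62 FREE]
Op 3: b = malloc(19) -> b = 5; heap: [0-4 ALLOC][5-23 ALLOC][24-62 FREE]
Op 4: a = realloc(a, 8) -> a = 24; heap: [0-4 FREE][5-23 ALLOC][24-31 ALLOC][32-62 FREE]
Op 5: free(a) -> (freed a); heap: [0-4 FREE][5-23 ALLOC][24-62 FREE]
Op 6: c = malloc(12) -> c = 24; heap: [0-4 FREE][5-23 ALLOC][24-35 ALLOC][36-62 FREE]
Op 7: free(c) -> (freed c); heap: [0-4 FREE][5-23 ALLOC][24-62 FREE]
Op 8: d = malloc(10) -> d = 24; heap: [0-4 FREE][5-23 ALLOC][24-33 ALLOC][34-62 FREE]
malloc(55): first-fit scan over [0-4 FREE][5-23 ALLOC][24-33 ALLOC][34-62 FREE] -> NULL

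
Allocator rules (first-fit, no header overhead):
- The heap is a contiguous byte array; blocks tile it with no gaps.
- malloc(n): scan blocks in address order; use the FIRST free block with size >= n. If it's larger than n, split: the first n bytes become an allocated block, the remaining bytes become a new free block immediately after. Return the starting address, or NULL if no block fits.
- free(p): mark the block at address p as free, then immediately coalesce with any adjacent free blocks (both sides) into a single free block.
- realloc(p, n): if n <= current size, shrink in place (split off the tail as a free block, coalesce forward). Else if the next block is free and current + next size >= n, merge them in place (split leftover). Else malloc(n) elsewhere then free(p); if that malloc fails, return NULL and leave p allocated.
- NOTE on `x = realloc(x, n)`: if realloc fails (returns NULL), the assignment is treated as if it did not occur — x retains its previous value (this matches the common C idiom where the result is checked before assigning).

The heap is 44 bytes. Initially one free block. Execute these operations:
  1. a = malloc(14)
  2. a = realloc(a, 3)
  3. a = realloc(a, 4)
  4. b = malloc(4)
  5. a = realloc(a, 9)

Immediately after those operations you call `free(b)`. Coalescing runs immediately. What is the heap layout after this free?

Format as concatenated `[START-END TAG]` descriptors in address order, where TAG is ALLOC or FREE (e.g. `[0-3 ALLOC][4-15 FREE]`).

Answer: [0-7 FREE][8-16 ALLOC][17-43 FREE]

Derivation:
Op 1: a = malloc(14) -> a = 0; heap: [0-13 ALLOC][14-43 FREE]
Op 2: a = realloc(a, 3) -> a = 0; heap: [0-2 ALLOC][3-43 FREE]
Op 3: a = realloc(a, 4) -> a = 0; heap: [0-3 ALLOC][4-43 FREE]
Op 4: b = malloc(4) -> b = 4; heap: [0-3 ALLOC][4-7 ALLOC][8-43 FREE]
Op 5: a = realloc(a, 9) -> a = 8; heap: [0-3 FREE][4-7 ALLOC][8-16 ALLOC][17-43 FREE]
free(b): b = 4 -> block [4-7 ALLOC]; mark free, coalesce with adjacent free neighbors -> [0-7 FREE][8-16 ALLOC][17-43 FREE]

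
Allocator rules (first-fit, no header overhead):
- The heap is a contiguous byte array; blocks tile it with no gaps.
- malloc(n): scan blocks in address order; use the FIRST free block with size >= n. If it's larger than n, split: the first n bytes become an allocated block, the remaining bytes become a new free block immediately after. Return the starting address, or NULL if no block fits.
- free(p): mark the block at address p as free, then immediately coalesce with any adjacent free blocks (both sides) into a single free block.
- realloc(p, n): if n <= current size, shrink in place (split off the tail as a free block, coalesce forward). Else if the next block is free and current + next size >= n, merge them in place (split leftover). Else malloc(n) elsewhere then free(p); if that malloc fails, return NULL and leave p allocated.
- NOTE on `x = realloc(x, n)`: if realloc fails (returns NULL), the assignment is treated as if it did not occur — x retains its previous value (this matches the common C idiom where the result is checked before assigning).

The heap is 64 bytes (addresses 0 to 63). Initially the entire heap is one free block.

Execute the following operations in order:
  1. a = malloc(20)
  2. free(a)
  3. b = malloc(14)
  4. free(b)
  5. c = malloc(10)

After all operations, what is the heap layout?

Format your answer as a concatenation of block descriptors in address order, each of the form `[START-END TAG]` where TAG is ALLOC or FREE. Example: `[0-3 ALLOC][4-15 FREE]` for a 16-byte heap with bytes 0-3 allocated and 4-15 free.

Answer: [0-9 ALLOC][10-63 FREE]

Derivation:
Op 1: a = malloc(20) -> a = 0; heap: [0-19 ALLOC][20-63 FREE]
Op 2: free(a) -> (freed a); heap: [0-63 FREE]
Op 3: b = malloc(14) -> b = 0; heap: [0-13 ALLOC][14-63 FREE]
Op 4: free(b) -> (freed b); heap: [0-63 FREE]
Op 5: c = malloc(10) -> c = 0; heap: [0-9 ALLOC][10-63 FREE]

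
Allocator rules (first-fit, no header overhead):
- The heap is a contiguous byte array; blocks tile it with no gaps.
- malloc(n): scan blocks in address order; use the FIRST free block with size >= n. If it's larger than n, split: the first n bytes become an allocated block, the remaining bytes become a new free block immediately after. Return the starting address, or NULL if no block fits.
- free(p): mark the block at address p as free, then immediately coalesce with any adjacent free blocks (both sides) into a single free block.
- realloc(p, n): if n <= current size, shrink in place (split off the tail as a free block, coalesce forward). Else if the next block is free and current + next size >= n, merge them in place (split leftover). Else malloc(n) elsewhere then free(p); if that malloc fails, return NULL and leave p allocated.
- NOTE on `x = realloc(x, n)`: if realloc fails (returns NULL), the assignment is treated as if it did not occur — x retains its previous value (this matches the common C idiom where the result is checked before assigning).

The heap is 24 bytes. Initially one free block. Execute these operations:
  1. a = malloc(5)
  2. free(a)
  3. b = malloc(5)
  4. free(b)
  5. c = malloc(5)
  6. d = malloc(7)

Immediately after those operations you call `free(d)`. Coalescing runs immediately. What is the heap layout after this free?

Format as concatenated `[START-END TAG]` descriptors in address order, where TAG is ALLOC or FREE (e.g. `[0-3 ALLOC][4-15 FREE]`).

Answer: [0-4 ALLOC][5-23 FREE]

Derivation:
Op 1: a = malloc(5) -> a = 0; heap: [0-4 ALLOC][5-23 FREE]
Op 2: free(a) -> (freed a); heap: [0-23 FREE]
Op 3: b = malloc(5) -> b = 0; heap: [0-4 ALLOC][5-23 FREE]
Op 4: free(b) -> (freed b); heap: [0-23 FREE]
Op 5: c = malloc(5) -> c = 0; heap: [0-4 ALLOC][5-23 FREE]
Op 6: d = malloc(7) -> d = 5; heap: [0-4 ALLOC][5-11 ALLOC][12-23 FREE]
free(d): d = 5 -> block [5-11 ALLOC]; mark free, coalesce with adjacent free neighbors -> [0-4 ALLOC][5-23 FREE]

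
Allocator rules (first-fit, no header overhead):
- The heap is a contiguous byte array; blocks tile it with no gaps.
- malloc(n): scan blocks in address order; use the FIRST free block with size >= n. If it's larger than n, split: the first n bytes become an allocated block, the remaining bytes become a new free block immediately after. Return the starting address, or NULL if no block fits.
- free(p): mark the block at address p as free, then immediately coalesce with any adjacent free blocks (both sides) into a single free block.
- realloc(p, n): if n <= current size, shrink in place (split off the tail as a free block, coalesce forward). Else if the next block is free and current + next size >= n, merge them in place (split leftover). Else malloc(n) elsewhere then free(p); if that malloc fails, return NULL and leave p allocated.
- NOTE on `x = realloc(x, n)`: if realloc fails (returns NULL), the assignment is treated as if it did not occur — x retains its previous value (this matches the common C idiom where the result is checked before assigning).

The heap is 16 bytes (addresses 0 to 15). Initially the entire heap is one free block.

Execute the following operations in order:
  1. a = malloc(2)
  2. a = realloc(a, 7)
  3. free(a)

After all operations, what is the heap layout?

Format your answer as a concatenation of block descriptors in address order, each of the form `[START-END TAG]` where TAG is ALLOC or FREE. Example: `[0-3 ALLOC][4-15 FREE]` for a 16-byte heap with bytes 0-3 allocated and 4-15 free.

Answer: [0-15 FREE]

Derivation:
Op 1: a = malloc(2) -> a = 0; heap: [0-1 ALLOC][2-15 FREE]
Op 2: a = realloc(a, 7) -> a = 0; heap: [0-6 ALLOC][7-15 FREE]
Op 3: free(a) -> (freed a); heap: [0-15 FREE]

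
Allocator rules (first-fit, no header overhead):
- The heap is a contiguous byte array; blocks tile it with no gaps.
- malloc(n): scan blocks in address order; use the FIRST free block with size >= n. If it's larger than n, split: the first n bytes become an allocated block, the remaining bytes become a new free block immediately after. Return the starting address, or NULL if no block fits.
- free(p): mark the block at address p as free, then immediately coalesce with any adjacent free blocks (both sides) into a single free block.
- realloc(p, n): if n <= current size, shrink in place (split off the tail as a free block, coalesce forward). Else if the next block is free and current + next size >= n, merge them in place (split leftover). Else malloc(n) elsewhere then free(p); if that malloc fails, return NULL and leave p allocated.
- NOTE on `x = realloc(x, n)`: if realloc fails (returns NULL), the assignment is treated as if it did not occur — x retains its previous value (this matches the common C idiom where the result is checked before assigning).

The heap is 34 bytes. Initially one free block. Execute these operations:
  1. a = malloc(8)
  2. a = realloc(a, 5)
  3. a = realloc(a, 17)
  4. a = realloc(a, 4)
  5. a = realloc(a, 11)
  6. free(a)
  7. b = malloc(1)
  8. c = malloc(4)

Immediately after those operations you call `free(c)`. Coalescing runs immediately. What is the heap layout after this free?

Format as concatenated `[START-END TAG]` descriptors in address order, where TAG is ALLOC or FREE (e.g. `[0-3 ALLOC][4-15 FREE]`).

Answer: [0-0 ALLOC][1-33 FREE]

Derivation:
Op 1: a = malloc(8) -> a = 0; heap: [0-7 ALLOC][8-33 FREE]
Op 2: a = realloc(a, 5) -> a = 0; heap: [0-4 ALLOC][5-33 FREE]
Op 3: a = realloc(a, 17) -> a = 0; heap: [0-16 ALLOC][17-33 FREE]
Op 4: a = realloc(a, 4) -> a = 0; heap: [0-3 ALLOC][4-33 FREE]
Op 5: a = realloc(a, 11) -> a = 0; heap: [0-10 ALLOC][11-33 FREE]
Op 6: free(a) -> (freed a); heap: [0-33 FREE]
Op 7: b = malloc(1) -> b = 0; heap: [0-0 ALLOC][1-33 FREE]
Op 8: c = malloc(4) -> c = 1; heap: [0-0 ALLOC][1-4 ALLOC][5-33 FREE]
free(c): c = 1 -> block [1-4 ALLOC]; mark free, coalesce with adjacent free neighbors -> [0-0 ALLOC][1-33 FREE]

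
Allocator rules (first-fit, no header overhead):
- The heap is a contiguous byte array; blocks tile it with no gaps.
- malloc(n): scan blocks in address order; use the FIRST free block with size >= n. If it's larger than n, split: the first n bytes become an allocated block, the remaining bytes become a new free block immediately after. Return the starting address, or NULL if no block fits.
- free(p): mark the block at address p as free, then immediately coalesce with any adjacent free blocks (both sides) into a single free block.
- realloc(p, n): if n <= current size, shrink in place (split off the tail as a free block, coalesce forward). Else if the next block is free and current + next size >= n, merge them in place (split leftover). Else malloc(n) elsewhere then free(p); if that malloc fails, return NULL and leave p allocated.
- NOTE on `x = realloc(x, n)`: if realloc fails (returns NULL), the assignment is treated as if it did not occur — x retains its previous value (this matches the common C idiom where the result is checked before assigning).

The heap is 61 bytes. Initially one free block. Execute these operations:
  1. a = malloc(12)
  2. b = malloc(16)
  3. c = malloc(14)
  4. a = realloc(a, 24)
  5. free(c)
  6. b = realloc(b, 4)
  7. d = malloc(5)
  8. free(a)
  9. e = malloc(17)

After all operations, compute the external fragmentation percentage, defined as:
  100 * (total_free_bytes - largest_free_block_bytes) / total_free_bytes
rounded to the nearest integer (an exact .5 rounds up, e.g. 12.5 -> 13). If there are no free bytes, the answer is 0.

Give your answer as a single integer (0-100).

Op 1: a = malloc(12) -> a = 0; heap: [0-11 ALLOC][12-60 FREE]
Op 2: b = malloc(16) -> b = 12; heap: [0-11 ALLOC][12-27 ALLOC][28-60 FREE]
Op 3: c = malloc(14) -> c = 28; heap: [0-11 ALLOC][12-27 ALLOC][28-41 ALLOC][42-60 FREE]
Op 4: a = realloc(a, 24) -> NULL (a unchanged); heap: [0-11 ALLOC][12-27 ALLOC][28-41 ALLOC][42-60 FREE]
Op 5: free(c) -> (freed c); heap: [0-11 ALLOC][12-27 ALLOC][28-60 FREE]
Op 6: b = realloc(b, 4) -> b = 12; heap: [0-11 ALLOC][12-15 ALLOC][16-60 FREE]
Op 7: d = malloc(5) -> d = 16; heap: [0-11 ALLOC][12-15 ALLOC][16-20 ALLOC][21-60 FREE]
Op 8: free(a) -> (freed a); heap: [0-11 FREE][12-15 ALLOC][16-20 ALLOC][21-60 FREE]
Op 9: e = malloc(17) -> e = 21; heap: [0-11 FREE][12-15 ALLOC][16-20 ALLOC][21-37 ALLOC][38-60 FREE]
Free blocks: [12 23] total_free=35 largest=23 -> 100*(35-23)/35 = 1200/35 ≈ 34.286 -> rounds to 34

Answer: 34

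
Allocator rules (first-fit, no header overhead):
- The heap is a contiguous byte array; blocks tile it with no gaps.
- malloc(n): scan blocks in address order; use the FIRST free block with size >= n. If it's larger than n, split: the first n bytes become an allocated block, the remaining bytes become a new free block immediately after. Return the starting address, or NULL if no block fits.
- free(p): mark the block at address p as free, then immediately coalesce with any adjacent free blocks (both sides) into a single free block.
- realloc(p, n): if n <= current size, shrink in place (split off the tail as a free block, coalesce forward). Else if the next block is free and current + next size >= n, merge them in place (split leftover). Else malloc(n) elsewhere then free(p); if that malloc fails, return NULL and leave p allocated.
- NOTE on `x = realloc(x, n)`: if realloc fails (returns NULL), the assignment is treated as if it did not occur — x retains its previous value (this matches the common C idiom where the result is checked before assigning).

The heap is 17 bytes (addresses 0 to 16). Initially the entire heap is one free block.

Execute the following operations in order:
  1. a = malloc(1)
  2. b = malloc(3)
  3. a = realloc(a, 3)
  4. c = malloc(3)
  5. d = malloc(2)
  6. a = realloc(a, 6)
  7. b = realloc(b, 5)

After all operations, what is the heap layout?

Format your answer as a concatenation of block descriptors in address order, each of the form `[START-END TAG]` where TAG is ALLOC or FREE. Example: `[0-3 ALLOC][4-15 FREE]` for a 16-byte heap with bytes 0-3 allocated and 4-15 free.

Answer: [0-3 FREE][4-6 ALLOC][7-9 ALLOC][10-11 ALLOC][12-16 ALLOC]

Derivation:
Op 1: a = malloc(1) -> a = 0; heap: [0-0 ALLOC][1-16 FREE]
Op 2: b = malloc(3) -> b = 1; heap: [0-0 ALLOC][1-3 ALLOC][4-16 FREE]
Op 3: a = realloc(a, 3) -> a = 4; heap: [0-0 FREE][1-3 ALLOC][4-6 ALLOC][7-16 FREE]
Op 4: c = malloc(3) -> c = 7; heap: [0-0 FREE][1-3 ALLOC][4-6 ALLOC][7-9 ALLOC][10-16 FREE]
Op 5: d = malloc(2) -> d = 10; heap: [0-0 FREE][1-3 ALLOC][4-6 ALLOC][7-9 ALLOC][10-11 ALLOC][12-16 FREE]
Op 6: a = realloc(a, 6) -> NULL (a unchanged); heap: [0-0 FREE][1-3 ALLOC][4-6 ALLOC][7-9 ALLOC][10-11 ALLOC][12-16 FREE]
Op 7: b = realloc(b, 5) -> b = 12; heap: [0-3 FREE][4-6 ALLOC][7-9 ALLOC][10-11 ALLOC][12-16 ALLOC]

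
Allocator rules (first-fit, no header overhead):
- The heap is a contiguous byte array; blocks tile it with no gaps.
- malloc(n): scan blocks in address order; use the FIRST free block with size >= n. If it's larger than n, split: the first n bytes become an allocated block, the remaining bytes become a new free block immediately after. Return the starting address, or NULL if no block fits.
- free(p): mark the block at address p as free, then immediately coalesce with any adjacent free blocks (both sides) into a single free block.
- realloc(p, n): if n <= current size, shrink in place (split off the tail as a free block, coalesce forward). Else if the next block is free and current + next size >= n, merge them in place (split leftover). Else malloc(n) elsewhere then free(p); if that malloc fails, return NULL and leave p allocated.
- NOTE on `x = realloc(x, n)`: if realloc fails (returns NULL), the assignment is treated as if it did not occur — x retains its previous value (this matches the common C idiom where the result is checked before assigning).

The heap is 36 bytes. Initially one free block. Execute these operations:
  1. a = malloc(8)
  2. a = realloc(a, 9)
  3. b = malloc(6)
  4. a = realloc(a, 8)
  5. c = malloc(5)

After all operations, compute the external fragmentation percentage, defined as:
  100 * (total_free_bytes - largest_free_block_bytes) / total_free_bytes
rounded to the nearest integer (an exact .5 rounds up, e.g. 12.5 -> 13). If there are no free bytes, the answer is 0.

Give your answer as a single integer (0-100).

Answer: 6

Derivation:
Op 1: a = malloc(8) -> a = 0; heap: [0-7 ALLOC][8-35 FREE]
Op 2: a = realloc(a, 9) -> a = 0; heap: [0-8 ALLOC][9-35 FREE]
Op 3: b = malloc(6) -> b = 9; heap: [0-8 ALLOC][9-14 ALLOC][15-35 FREE]
Op 4: a = realloc(a, 8) -> a = 0; heap: [0-7 ALLOC][8-8 FREE][9-14 ALLOC][15-35 FREE]
Op 5: c = malloc(5) -> c = 15; heap: [0-7 ALLOC][8-8 FREE][9-14 ALLOC][15-19 ALLOC][20-35 FREE]
Free blocks: [1 16] total_free=17 largest=16 -> 100*(17-16)/17 = 100/17 ≈ 5.882 -> rounds to 6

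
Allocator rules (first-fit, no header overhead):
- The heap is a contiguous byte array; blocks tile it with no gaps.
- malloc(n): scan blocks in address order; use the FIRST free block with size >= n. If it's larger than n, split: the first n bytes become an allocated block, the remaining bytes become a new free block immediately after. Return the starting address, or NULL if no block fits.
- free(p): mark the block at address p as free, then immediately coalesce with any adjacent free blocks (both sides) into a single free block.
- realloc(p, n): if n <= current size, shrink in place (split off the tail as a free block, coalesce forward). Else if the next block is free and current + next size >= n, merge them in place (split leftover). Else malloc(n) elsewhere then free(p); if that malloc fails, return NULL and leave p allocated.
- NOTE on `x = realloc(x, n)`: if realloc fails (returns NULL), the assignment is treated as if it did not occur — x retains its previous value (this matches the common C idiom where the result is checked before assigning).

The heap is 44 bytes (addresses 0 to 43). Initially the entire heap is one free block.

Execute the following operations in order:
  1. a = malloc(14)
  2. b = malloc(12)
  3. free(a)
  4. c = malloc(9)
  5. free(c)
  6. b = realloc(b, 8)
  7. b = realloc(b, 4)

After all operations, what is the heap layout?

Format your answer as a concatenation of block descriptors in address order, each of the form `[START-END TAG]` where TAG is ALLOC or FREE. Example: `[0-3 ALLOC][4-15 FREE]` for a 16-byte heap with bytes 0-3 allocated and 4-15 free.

Op 1: a = malloc(14) -> a = 0; heap: [0-13 ALLOC][14-43 FREE]
Op 2: b = malloc(12) -> b = 14; heap: [0-13 ALLOC][14-25 ALLOC][26-43 FREE]
Op 3: free(a) -> (freed a); heap: [0-13 FREE][14-25 ALLOC][26-43 FREE]
Op 4: c = malloc(9) -> c = 0; heap: [0-8 ALLOC][9-13 FREE][14-25 ALLOC][26-43 FREE]
Op 5: free(c) -> (freed c); heap: [0-13 FREE][14-25 ALLOC][26-43 FREE]
Op 6: b = realloc(b, 8) -> b = 14; heap: [0-13 FREE][14-21 ALLOC][22-43 FREE]
Op 7: b = realloc(b, 4) -> b = 14; heap: [0-13 FREE][14-17 ALLOC][18-43 FREE]

Answer: [0-13 FREE][14-17 ALLOC][18-43 FREE]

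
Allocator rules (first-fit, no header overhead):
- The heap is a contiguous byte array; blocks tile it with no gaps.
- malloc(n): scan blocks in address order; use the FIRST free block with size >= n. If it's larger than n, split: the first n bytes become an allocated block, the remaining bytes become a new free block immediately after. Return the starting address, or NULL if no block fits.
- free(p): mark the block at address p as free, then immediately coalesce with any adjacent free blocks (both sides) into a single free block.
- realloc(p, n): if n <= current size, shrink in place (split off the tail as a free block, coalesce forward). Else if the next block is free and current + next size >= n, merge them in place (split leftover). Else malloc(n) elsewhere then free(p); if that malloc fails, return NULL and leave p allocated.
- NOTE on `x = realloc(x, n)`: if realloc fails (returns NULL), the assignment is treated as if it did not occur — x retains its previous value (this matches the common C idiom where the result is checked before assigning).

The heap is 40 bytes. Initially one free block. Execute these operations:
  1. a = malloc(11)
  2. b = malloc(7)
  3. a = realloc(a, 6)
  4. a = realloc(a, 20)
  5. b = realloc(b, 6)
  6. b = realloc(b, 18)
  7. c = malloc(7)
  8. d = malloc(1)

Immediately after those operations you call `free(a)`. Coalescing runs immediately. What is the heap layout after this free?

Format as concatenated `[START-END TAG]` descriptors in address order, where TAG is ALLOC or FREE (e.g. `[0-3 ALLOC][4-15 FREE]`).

Op 1: a = malloc(11) -> a = 0; heap: [0-10 ALLOC][11-39 FREE]
Op 2: b = malloc(7) -> b = 11; heap: [0-10 ALLOC][11-17 ALLOC][18-39 FREE]
Op 3: a = realloc(a, 6) -> a = 0; heap: [0-5 ALLOC][6-10 FREE][11-17 ALLOC][18-39 FREE]
Op 4: a = realloc(a, 20) -> a = 18; heap: [0-10 FREE][11-17 ALLOC][18-37 ALLOC][38-39 FREE]
Op 5: b = realloc(b, 6) -> b = 11; heap: [0-10 FREE][11-16 ALLOC][17-17 FREE][18-37 ALLOC][38-39 FREE]
Op 6: b = realloc(b, 18) -> NULL (b unchanged); heap: [0-10 FREE][11-16 ALLOC][17-17 FREE][18-37 ALLOC][38-39 FREE]
Op 7: c = malloc(7) -> c = 0; heap: [0-6 ALLOC][7-10 FREE][11-16 ALLOC][17-17 FREE][18-37 ALLOC][38-39 FREE]
Op 8: d = malloc(1) -> d = 7; heap: [0-6 ALLOC][7-7 ALLOC][8-10 FREE][11-16 ALLOC][17-17 FREE][18-37 ALLOC][38-39 FREE]
free(a): a = 18 -> block [18-37 ALLOC]; mark free, coalesce with adjacent free neighbors -> [0-6 ALLOC][7-7 ALLOC][8-10 FREE][11-16 ALLOC][17-39 FREE]

Answer: [0-6 ALLOC][7-7 ALLOC][8-10 FREE][11-16 ALLOC][17-39 FREE]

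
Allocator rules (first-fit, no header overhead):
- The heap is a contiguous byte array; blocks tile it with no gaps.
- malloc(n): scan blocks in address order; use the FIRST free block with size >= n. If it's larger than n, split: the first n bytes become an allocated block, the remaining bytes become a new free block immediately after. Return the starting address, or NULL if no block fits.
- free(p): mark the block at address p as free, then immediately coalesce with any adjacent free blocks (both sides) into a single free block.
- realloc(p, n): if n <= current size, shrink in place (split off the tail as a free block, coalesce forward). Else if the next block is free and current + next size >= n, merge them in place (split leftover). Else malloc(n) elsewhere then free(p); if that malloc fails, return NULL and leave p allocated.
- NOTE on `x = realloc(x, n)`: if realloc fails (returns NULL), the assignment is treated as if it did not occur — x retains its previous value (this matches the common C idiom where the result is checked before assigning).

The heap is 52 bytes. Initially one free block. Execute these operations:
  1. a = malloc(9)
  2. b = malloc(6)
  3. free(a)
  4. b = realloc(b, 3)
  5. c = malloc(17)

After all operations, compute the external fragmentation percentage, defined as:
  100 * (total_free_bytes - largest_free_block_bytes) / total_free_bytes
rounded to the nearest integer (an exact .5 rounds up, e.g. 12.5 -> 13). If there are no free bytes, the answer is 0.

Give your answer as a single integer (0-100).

Answer: 28

Derivation:
Op 1: a = malloc(9) -> a = 0; heap: [0-8 ALLOC][9-51 FREE]
Op 2: b = malloc(6) -> b = 9; heap: [0-8 ALLOC][9-14 ALLOC][15-51 FREE]
Op 3: free(a) -> (freed a); heap: [0-8 FREE][9-14 ALLOC][15-51 FREE]
Op 4: b = realloc(b, 3) -> b = 9; heap: [0-8 FREE][9-11 ALLOC][12-51 FREE]
Op 5: c = malloc(17) -> c = 12; heap: [0-8 FREE][9-11 ALLOC][12-28 ALLOC][29-51 FREE]
Free blocks: [9 23] total_free=32 largest=23 -> 100*(32-23)/32 = 900/32 = 28.125 -> rounds to 28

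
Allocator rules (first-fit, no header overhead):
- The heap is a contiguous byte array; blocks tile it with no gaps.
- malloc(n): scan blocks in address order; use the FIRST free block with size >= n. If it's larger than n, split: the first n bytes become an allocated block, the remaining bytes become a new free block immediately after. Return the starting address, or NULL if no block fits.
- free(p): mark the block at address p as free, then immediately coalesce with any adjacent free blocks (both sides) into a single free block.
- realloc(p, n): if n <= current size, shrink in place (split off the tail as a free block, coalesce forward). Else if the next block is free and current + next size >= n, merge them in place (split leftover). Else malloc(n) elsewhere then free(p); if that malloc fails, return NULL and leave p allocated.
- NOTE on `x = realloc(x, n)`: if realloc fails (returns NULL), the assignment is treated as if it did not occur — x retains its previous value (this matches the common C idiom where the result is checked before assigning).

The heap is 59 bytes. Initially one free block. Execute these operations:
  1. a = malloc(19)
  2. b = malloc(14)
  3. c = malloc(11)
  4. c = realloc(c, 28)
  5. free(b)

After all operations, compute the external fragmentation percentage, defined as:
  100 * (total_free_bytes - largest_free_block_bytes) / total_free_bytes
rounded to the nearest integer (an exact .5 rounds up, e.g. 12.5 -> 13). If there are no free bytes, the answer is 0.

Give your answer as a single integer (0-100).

Op 1: a = malloc(19) -> a = 0; heap: [0-18 ALLOC][19-58 FREE]
Op 2: b = malloc(14) -> b = 19; heap: [0-18 ALLOC][19-32 ALLOC][33-58 FREE]
Op 3: c = malloc(11) -> c = 33; heap: [0-18 ALLOC][19-32 ALLOC][33-43 ALLOC][44-58 FREE]
Op 4: c = realloc(c, 28) -> NULL (c unchanged); heap: [0-18 ALLOC][19-32 ALLOC][33-43 ALLOC][44-58 FREE]
Op 5: free(b) -> (freed b); heap: [0-18 ALLOC][19-32 FREE][33-43 ALLOC][44-58 FREE]
Free blocks: [14 15] total_free=29 largest=15 -> 100*(29-15)/29 = 1400/29 ≈ 48.276 -> rounds to 48

Answer: 48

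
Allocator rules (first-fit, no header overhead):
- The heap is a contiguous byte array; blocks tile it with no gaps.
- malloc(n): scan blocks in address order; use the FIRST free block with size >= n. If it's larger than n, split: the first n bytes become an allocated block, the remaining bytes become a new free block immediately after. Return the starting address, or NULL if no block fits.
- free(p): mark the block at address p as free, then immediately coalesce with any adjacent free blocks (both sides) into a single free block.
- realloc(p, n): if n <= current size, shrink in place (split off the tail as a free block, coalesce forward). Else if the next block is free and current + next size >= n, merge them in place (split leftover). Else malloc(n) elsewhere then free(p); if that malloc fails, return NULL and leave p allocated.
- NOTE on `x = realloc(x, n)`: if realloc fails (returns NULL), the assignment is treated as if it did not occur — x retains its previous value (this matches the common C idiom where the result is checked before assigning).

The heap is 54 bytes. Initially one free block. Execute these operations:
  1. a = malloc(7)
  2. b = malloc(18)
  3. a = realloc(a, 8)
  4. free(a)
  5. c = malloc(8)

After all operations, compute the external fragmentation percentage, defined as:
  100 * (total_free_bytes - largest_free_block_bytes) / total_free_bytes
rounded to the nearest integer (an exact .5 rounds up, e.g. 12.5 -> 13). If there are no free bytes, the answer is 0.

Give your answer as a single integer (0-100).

Answer: 25

Derivation:
Op 1: a = malloc(7) -> a = 0; heap: [0-6 ALLOC][7-53 FREE]
Op 2: b = malloc(18) -> b = 7; heap: [0-6 ALLOC][7-24 ALLOC][25-53 FREE]
Op 3: a = realloc(a, 8) -> a = 25; heap: [0-6 FREE][7-24 ALLOC][25-32 ALLOC][33-53 FREE]
Op 4: free(a) -> (freed a); heap: [0-6 FREE][7-24 ALLOC][25-53 FREE]
Op 5: c = malloc(8) -> c = 25; heap: [0-6 FREE][7-24 ALLOC][25-32 ALLOC][33-53 FREE]
Free blocks: [7 21] total_free=28 largest=21 -> 100*(28-21)/28 = 700/28 = 25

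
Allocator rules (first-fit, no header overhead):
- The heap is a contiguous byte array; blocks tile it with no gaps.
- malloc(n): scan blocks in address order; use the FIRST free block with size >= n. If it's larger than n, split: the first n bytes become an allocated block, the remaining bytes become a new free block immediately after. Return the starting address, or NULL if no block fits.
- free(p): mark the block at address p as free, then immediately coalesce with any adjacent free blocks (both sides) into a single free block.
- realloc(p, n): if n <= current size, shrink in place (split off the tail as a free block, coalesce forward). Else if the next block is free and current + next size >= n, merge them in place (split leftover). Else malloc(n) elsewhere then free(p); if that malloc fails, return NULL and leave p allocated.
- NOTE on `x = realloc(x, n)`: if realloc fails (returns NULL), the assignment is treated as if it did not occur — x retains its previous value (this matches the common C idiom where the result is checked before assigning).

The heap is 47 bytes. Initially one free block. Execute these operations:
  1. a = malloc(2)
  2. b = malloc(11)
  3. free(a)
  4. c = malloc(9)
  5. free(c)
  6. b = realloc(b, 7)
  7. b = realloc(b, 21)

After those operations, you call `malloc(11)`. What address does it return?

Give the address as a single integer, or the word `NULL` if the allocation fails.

Op 1: a = malloc(2) -> a = 0; heap: [0-1 ALLOC][2-46 FREE]
Op 2: b = malloc(11) -> b = 2; heap: [0-1 ALLOC][2-12 ALLOC][13-46 FREE]
Op 3: free(a) -> (freed a); heap: [0-1 FREE][2-12 ALLOC][13-46 FREE]
Op 4: c = malloc(9) -> c = 13; heap: [0-1 FREE][2-12 ALLOC][13-21 ALLOC][22-46 FREE]
Op 5: free(c) -> (freed c); heap: [0-1 FREE][2-12 ALLOC][13-46 FREE]
Op 6: b = realloc(b, 7) -> b = 2; heap: [0-1 FREE][2-8 ALLOC][9-46 FREE]
Op 7: b = realloc(b, 21) -> b = 2; heap: [0-1 FREE][2-22 ALLOC][23-46 FREE]
malloc(11): first-fit scan over [0-1 FREE][2-22 ALLOC][23-46 FREE] -> 23

Answer: 23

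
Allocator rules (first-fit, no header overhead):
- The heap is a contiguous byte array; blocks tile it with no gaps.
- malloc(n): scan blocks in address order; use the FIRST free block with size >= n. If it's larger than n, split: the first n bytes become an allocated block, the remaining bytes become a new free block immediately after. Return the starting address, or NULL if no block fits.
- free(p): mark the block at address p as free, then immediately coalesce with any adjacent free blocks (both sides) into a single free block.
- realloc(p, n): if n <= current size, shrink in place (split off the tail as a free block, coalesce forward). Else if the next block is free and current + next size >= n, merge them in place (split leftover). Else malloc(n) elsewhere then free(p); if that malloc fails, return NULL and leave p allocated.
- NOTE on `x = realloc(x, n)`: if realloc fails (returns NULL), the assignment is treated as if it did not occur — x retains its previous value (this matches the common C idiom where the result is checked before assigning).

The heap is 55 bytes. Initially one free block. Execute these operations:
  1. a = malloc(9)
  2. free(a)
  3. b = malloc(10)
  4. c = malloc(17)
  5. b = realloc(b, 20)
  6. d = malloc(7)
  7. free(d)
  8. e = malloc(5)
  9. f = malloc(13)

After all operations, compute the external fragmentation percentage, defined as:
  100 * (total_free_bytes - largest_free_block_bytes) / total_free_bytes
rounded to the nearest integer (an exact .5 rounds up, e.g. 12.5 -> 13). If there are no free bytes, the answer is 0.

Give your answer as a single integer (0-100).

Answer: 38

Derivation:
Op 1: a = malloc(9) -> a = 0; heap: [0-8 ALLOC][9-54 FREE]
Op 2: free(a) -> (freed a); heap: [0-54 FREE]
Op 3: b = malloc(10) -> b = 0; heap: [0-9 ALLOC][10-54 FREE]
Op 4: c = malloc(17) -> c = 10; heap: [0-9 ALLOC][10-26 ALLOC][27-54 FREE]
Op 5: b = realloc(b, 20) -> b = 27; heap: [0-9 FREE][10-26 ALLOC][27-46 ALLOC][47-54 FREE]
Op 6: d = malloc(7) -> d = 0; heap: [0-6 ALLOC][7-9 FREE][10-26 ALLOC][27-46 ALLOC][47-54 FREE]
Op 7: free(d) -> (freed d); heap: [0-9 FREE][10-26 ALLOC][27-46 ALLOC][47-54 FREE]
Op 8: e = malloc(5) -> e = 0; heap: [0-4 ALLOC][5-9 FREE][10-26 ALLOC][27-46 ALLOC][47-54 FREE]
Op 9: f = malloc(13) -> f = NULL; heap: [0-4 ALLOC][5-9 FREE][10-26 ALLOC][27-46 ALLOC][47-54 FREE]
Free blocks: [5 8] total_free=13 largest=8 -> 100*(13-8)/13 = 500/13 ≈ 38.462 -> rounds to 38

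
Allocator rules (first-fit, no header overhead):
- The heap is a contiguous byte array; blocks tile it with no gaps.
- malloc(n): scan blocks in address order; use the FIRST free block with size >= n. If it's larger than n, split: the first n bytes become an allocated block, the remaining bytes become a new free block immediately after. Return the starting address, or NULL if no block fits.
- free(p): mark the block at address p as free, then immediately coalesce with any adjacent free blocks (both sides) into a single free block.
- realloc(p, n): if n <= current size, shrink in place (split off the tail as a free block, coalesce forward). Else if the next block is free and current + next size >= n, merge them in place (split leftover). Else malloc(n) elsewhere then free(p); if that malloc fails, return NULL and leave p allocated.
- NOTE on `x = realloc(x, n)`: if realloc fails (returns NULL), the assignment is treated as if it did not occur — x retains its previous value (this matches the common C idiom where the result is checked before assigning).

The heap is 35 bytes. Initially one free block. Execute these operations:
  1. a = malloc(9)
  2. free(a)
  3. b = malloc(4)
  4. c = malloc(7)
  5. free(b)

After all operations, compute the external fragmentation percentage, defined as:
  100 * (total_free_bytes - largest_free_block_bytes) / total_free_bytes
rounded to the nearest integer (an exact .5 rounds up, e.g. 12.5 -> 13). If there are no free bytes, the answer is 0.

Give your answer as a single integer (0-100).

Answer: 14

Derivation:
Op 1: a = malloc(9) -> a = 0; heap: [0-8 ALLOC][9-34 FREE]
Op 2: free(a) -> (freed a); heap: [0-34 FREE]
Op 3: b = malloc(4) -> b = 0; heap: [0-3 ALLOC][4-34 FREE]
Op 4: c = malloc(7) -> c = 4; heap: [0-3 ALLOC][4-10 ALLOC][11-34 FREE]
Op 5: free(b) -> (freed b); heap: [0-3 FREE][4-10 ALLOC][11-34 FREE]
Free blocks: [4 24] total_free=28 largest=24 -> 100*(28-24)/28 = 400/28 ≈ 14.286 -> rounds to 14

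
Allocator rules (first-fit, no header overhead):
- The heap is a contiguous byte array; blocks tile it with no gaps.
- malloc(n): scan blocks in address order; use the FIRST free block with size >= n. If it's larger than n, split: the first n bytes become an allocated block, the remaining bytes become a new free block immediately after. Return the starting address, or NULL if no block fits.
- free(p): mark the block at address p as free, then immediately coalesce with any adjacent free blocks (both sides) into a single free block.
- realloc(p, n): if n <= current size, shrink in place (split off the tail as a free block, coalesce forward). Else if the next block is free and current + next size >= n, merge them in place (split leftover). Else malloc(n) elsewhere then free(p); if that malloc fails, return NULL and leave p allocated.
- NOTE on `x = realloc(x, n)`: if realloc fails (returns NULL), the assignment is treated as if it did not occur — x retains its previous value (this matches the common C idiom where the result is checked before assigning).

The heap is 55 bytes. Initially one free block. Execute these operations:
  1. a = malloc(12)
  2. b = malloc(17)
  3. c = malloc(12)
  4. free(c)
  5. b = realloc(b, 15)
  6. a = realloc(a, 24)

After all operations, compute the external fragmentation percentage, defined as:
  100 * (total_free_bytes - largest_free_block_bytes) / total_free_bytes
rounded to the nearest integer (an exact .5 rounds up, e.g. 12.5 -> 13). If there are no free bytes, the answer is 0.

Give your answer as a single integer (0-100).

Answer: 25

Derivation:
Op 1: a = malloc(12) -> a = 0; heap: [0-11 ALLOC][12-54 FREE]
Op 2: b = malloc(17) -> b = 12; heap: [0-11 ALLOC][12-28 ALLOC][29-54 FREE]
Op 3: c = malloc(12) -> c = 29; heap: [0-11 ALLOC][12-28 ALLOC][29-40 ALLOC][41-54 FREE]
Op 4: free(c) -> (freed c); heap: [0-11 ALLOC][12-28 ALLOC][29-54 FREE]
Op 5: b = realloc(b, 15) -> b = 12; heap: [0-11 ALLOC][12-26 ALLOC][27-54 FREE]
Op 6: a = realloc(a, 24) -> a = 27; heap: [0-11 FREE][12-26 ALLOC][27-50 ALLOC][51-54 FREE]
Free blocks: [12 4] total_free=16 largest=12 -> 100*(16-12)/16 = 400/16 = 25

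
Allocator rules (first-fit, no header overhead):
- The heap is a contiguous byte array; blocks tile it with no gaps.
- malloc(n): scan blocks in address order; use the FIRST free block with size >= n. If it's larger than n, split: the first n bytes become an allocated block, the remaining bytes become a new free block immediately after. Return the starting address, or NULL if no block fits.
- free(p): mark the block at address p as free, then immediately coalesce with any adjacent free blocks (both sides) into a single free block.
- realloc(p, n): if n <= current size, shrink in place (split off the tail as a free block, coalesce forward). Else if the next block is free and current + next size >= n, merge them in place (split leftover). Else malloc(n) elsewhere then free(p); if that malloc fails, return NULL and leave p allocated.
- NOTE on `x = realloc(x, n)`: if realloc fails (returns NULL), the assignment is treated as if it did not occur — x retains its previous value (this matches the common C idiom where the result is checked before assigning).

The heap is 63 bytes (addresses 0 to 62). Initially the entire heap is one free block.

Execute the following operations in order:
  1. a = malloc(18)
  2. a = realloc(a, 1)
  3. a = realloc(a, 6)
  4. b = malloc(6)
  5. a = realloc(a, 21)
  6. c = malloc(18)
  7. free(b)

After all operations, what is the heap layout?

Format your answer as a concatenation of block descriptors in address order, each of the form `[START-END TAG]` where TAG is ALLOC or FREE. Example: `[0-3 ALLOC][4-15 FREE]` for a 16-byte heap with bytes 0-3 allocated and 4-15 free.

Op 1: a = malloc(18) -> a = 0; heap: [0-17 ALLOC][18-62 FREE]
Op 2: a = realloc(a, 1) -> a = 0; heap: [0-0 ALLOC][1-62 FREE]
Op 3: a = realloc(a, 6) -> a = 0; heap: [0-5 ALLOC][6-62 FREE]
Op 4: b = malloc(6) -> b = 6; heap: [0-5 ALLOC][6-11 ALLOC][12-62 FREE]
Op 5: a = realloc(a, 21) -> a = 12; heap: [0-5 FREE][6-11 ALLOC][12-32 ALLOC][33-62 FREE]
Op 6: c = malloc(18) -> c = 33; heap: [0-5 FREE][6-11 ALLOC][12-32 ALLOC][33-50 ALLOC][51-62 FREE]
Op 7: free(b) -> (freed b); heap: [0-11 FREE][12-32 ALLOC][33-50 ALLOC][51-62 FREE]

Answer: [0-11 FREE][12-32 ALLOC][33-50 ALLOC][51-62 FREE]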